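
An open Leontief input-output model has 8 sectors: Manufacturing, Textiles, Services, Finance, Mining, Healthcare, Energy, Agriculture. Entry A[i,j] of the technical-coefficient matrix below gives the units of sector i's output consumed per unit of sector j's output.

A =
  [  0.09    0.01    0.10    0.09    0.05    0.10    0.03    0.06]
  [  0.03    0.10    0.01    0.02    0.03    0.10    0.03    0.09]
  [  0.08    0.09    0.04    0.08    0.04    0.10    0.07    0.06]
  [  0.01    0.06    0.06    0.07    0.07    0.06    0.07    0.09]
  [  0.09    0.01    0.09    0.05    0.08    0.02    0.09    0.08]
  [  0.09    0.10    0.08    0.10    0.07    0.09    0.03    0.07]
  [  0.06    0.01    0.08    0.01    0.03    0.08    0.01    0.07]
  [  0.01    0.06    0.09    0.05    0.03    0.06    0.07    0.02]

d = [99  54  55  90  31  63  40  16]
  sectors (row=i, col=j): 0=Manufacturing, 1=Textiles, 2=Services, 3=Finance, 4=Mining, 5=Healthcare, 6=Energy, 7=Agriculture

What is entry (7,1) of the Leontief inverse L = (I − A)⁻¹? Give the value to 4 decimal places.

L[7,1] = 0.1077

Form M = I − A:
  [  0.91   -0.01   -0.10   -0.09   -0.05   -0.10   -0.03   -0.06]
  [ -0.03    0.90   -0.01   -0.02   -0.03   -0.10   -0.03   -0.09]
  [ -0.08   -0.09    0.96   -0.08   -0.04   -0.10   -0.07   -0.06]
  [ -0.01   -0.06   -0.06    0.93   -0.07   -0.06   -0.07   -0.09]
  [ -0.09   -0.01   -0.09   -0.05    0.92   -0.02   -0.09   -0.08]
  [ -0.09   -0.10   -0.08   -0.10   -0.07    0.91   -0.03   -0.07]
  [ -0.06   -0.01   -0.08   -0.01   -0.03   -0.08    0.99   -0.07]
  [ -0.01   -0.06   -0.09   -0.05   -0.03   -0.06   -0.07    0.98]
Leontief inverse L = M⁻¹:
  [  1.1542    0.0724    0.1757    0.1617    0.1060    0.1832    0.0855    0.1308]
  [  0.0731    1.1517    0.0627    0.0668    0.0686    0.1627    0.0675    0.1423]
  [  0.1420    0.1549    1.1144    0.1466    0.0949    0.1864    0.1219    0.1344]
  [  0.0610    0.1152    0.1238    1.1240    0.1167    0.1301    0.1189    0.1524]
  [  0.1493    0.0594    0.1620    0.1098    1.1289    0.0947    0.1412    0.1436]
  [  0.1605    0.1746    0.1633    0.1774    0.1334    1.1867    0.0932    0.1545]
  [  0.1041    0.0532    0.1305    0.0581    0.0657    0.1364    1.0464    0.1144]
  [  0.0542    0.1077    0.1386    0.0949    0.0674    0.1209    0.1070    1.0726]
Total output x = L · d:
  x_0 = 1.1542·99 + 0.0724·54 + 0.1757·55 + 0.1617·90 + 0.1060·31 + 0.1832·63 + 0.0855·40 + 0.1308·16 = 162.7295
  x_1 = 0.0731·99 + 1.1517·54 + 0.0627·55 + 0.0668·90 + 0.0686·31 + 0.1627·63 + 0.0675·40 + 0.1423·16 = 96.2453
  x_2 = 0.1420·99 + 0.1549·54 + 1.1144·55 + 0.1466·90 + 0.0949·31 + 0.1864·63 + 0.1219·40 + 0.1344·16 = 118.6308
  x_3 = 0.0610·99 + 0.1152·54 + 0.1238·55 + 1.1240·90 + 0.1167·31 + 0.1301·63 + 0.1189·40 + 0.1524·16 = 139.2436
  x_4 = 0.1493·99 + 0.0594·54 + 0.1620·55 + 0.1098·90 + 1.1289·31 + 0.0947·63 + 0.1412·40 + 0.1436·16 = 85.6794
  x_5 = 0.1605·99 + 0.1746·54 + 0.1633·55 + 0.1774·90 + 0.1334·31 + 1.1867·63 + 0.0932·40 + 0.1545·16 = 135.3564
  x_6 = 0.1041·99 + 0.0532·54 + 0.1305·55 + 0.0581·90 + 0.0657·31 + 0.1364·63 + 1.0464·40 + 0.1144·16 = 79.9017
  x_7 = 0.0542·99 + 0.1077·54 + 0.1386·55 + 0.0949·90 + 0.0674·31 + 0.1209·63 + 0.1070·40 + 1.0726·16 = 58.4958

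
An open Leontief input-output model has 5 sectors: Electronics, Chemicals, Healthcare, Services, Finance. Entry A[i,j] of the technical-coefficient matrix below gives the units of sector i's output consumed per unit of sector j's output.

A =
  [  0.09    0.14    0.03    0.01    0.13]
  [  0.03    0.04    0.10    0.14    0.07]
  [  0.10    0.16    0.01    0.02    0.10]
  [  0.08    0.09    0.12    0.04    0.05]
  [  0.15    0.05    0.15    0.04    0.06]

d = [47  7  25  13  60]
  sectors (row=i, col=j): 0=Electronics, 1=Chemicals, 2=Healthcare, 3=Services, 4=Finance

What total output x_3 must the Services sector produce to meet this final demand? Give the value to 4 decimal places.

31.7888

Form M = I − A:
  [  0.91   -0.14   -0.03   -0.01   -0.13]
  [ -0.03    0.96   -0.10   -0.14   -0.07]
  [ -0.10   -0.16    0.99   -0.02   -0.10]
  [ -0.08   -0.09   -0.12    0.96   -0.05]
  [ -0.15   -0.05   -0.15   -0.04    0.94]
Leontief inverse L = M⁻¹:
  [  1.1502    0.1970    0.0890    0.0503    0.1859]
  [  0.0877    1.1020    0.1527    0.1698    0.1195]
  [  0.1552    0.2143    1.0673    0.0615    0.1542]
  [  0.1349    0.1533    0.1655    1.0732    0.1048]
  [  0.2187    0.1308    0.1997    0.0725    1.1289]
Total output x = L · d:
  x_0 = 1.1502·47 + 0.1970·7 + 0.0890·25 + 0.0503·13 + 0.1859·60 = 69.4729
  x_1 = 0.0877·47 + 1.1020·7 + 0.1527·25 + 0.1698·13 + 0.1195·60 = 25.0293
  x_2 = 0.1552·47 + 0.2143·7 + 1.0673·25 + 0.0615·13 + 0.1542·60 = 45.5296
  x_3 = 0.1349·47 + 0.1533·7 + 0.1655·25 + 1.0732·13 + 0.1048·60 = 31.7888
  x_4 = 0.2187·47 + 0.1308·7 + 0.1997·25 + 0.0725·13 + 1.1289·60 = 84.8653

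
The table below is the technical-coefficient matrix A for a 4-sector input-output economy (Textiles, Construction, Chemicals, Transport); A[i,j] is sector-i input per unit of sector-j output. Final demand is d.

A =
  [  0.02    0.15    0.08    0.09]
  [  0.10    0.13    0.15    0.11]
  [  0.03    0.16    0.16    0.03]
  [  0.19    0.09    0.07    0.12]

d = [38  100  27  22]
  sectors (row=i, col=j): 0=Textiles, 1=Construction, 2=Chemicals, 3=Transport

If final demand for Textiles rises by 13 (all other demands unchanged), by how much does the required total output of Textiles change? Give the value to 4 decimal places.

13.9941

Form M = I − A:
  [  0.98   -0.15   -0.08   -0.09]
  [ -0.10    0.87   -0.15   -0.11]
  [ -0.03   -0.16    0.84   -0.03]
  [ -0.19   -0.09   -0.07    0.88]
Leontief inverse L = M⁻¹:
  [  1.0765    0.2291    0.1554    0.1440]
  [  0.1699    1.2441    0.2535    0.1815]
  [  0.0800    0.2522    1.2500    0.0823]
  [  0.2562    0.1968    0.1589    1.1926]
Total output x = L · d:
  x_0 = 1.0765·38 + 0.2291·100 + 0.1554·27 + 0.1440·22 = 71.1791
  x_1 = 0.1699·38 + 1.2441·100 + 0.2535·27 + 0.1815·22 = 141.7052
  x_2 = 0.0800·38 + 0.2522·100 + 1.2500·27 + 0.0823·22 = 63.8171
  x_3 = 0.2562·38 + 0.1968·100 + 0.1589·27 + 1.1926·22 = 59.9371
Δx_0 = L[0,0] · Δd_0 = 1.0765 · 13 = 13.9941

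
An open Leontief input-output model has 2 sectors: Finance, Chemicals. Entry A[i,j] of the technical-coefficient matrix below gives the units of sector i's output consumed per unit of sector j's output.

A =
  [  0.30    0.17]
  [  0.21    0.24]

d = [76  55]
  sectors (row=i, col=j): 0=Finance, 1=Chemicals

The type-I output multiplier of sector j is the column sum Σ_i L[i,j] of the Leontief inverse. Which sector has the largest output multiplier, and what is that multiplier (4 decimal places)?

Form M = I − A:
  [  0.70   -0.17]
  [ -0.21    0.76]
Leontief inverse L = M⁻¹:
  [  1.5313    0.3425]
  [  0.4231    1.4104]
Total output x = L · d:
  x_0 = 1.5313·76 + 0.3425·55 = 135.2206
  x_1 = 0.4231·76 + 1.4104·55 = 109.7320
Output multipliers (column sums of L):
  Finance: 1.9545
  Chemicals: 1.7530

Finance (1.9545)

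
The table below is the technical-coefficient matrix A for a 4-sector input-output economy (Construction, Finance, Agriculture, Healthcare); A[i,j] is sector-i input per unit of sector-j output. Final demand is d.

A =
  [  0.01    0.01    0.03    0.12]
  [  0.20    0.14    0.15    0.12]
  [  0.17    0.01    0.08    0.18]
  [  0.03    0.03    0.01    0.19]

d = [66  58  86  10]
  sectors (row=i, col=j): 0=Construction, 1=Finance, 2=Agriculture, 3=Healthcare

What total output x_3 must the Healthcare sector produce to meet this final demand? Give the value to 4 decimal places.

20.4208

Form M = I − A:
  [  0.99   -0.01   -0.03   -0.12]
  [ -0.20    0.86   -0.15   -0.12]
  [ -0.17   -0.01    0.92   -0.18]
  [ -0.03   -0.03   -0.01    0.81]
Leontief inverse L = M⁻¹:
  [  1.0252    0.0181    0.0381    0.1630]
  [  0.2808    1.1775    0.2040    0.2614]
  [  0.2025    0.0249    1.1006    0.2783]
  [  0.0509    0.0446    0.0226    1.2537]
Total output x = L · d:
  x_0 = 1.0252·66 + 0.0181·58 + 0.0381·86 + 0.1630·10 = 73.6239
  x_1 = 0.2808·66 + 1.1775·58 + 0.2040·86 + 0.2614·10 = 106.9900
  x_2 = 0.2025·66 + 0.0249·58 + 1.1006·86 + 0.2783·10 = 112.2410
  x_3 = 0.0509·66 + 0.0446·58 + 0.0226·86 + 1.2537·10 = 20.4208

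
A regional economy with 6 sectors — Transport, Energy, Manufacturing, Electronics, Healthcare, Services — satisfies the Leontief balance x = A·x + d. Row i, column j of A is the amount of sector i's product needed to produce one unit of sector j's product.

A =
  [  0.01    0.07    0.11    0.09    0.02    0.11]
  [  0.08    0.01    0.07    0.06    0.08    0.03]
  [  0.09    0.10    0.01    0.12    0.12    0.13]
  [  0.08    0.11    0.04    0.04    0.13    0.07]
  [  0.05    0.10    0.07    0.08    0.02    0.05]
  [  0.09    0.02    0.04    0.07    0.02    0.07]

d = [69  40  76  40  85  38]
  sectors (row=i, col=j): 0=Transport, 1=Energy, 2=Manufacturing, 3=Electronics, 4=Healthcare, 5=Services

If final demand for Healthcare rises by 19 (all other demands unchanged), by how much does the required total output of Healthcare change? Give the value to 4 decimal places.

Form M = I − A:
  [  0.99   -0.07   -0.11   -0.09   -0.02   -0.11]
  [ -0.08    0.99   -0.07   -0.06   -0.08   -0.03]
  [ -0.09   -0.10    0.99   -0.12   -0.12   -0.13]
  [ -0.08   -0.11   -0.04    0.96   -0.13   -0.07]
  [ -0.05   -0.10   -0.07   -0.08    0.98   -0.05]
  [ -0.09   -0.02   -0.04   -0.07   -0.02    0.93]
Leontief inverse L = M⁻¹:
  [  1.0626    0.1160    0.1437    0.1427    0.0710    0.1641]
  [  0.1158    1.0536    0.1029    0.1048    0.1164    0.0762]
  [  0.1516    0.1608    1.0662    0.1864    0.1755    0.1956]
  [  0.1298    0.1602    0.0875    1.0985    0.1747    0.1248]
  [  0.0938    0.1409    0.1047    0.1266    1.0654    0.0971]
  [  0.1236    0.0559    0.0708    0.1095    0.0530    1.1127]
Total output x = L · d:
  x_0 = 1.0626·69 + 0.1160·40 + 0.1437·76 + 0.1427·40 + 0.0710·85 + 0.1641·38 = 106.8568
  x_1 = 0.1158·69 + 1.0536·40 + 0.1029·76 + 0.1048·40 + 0.1164·85 + 0.0762·38 = 74.9419
  x_2 = 0.1516·69 + 0.1608·40 + 1.0662·76 + 0.1864·40 + 0.1755·85 + 0.1956·38 = 127.7310
  x_3 = 0.1298·69 + 0.1602·40 + 0.0875·76 + 1.0985·40 + 0.1747·85 + 0.1248·38 = 85.5543
  x_4 = 0.0938·69 + 0.1409·40 + 0.1047·76 + 0.1266·40 + 1.0654·85 + 0.0971·38 = 119.3757
  x_5 = 0.1236·69 + 0.0559·40 + 0.0708·76 + 0.1095·40 + 0.0530·85 + 1.1127·38 = 67.3134
Δx_4 = L[4,4] · Δd_4 = 1.0654 · 19 = 20.2429

20.2429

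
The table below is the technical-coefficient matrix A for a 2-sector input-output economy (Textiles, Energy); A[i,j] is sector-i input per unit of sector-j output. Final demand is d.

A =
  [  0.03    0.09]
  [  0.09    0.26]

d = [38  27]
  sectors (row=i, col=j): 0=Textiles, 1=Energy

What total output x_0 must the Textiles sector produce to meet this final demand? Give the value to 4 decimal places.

43.0464

Form M = I − A:
  [  0.97   -0.09]
  [ -0.09    0.74]
Leontief inverse L = M⁻¹:
  [  1.0427    0.1268]
  [  0.1268    1.3668]
Total output x = L · d:
  x_0 = 1.0427·38 + 0.1268·27 = 43.0464
  x_1 = 0.1268·38 + 1.3668·27 = 41.7219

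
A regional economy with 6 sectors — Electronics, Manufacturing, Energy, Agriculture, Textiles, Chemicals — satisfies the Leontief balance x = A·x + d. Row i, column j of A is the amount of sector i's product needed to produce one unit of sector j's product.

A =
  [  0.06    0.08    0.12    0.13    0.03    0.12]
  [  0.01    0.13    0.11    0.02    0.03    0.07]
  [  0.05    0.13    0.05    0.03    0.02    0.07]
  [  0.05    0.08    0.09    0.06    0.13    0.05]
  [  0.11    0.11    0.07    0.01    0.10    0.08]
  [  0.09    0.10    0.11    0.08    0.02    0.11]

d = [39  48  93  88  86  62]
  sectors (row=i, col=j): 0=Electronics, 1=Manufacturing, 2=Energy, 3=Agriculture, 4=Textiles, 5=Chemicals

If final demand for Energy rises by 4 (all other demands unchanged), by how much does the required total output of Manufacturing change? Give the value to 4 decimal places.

Form M = I − A:
  [  0.94   -0.08   -0.12   -0.13   -0.03   -0.12]
  [ -0.01    0.87   -0.11   -0.02   -0.03   -0.07]
  [ -0.05   -0.13    0.95   -0.03   -0.02   -0.07]
  [ -0.05   -0.08   -0.09    0.94   -0.13   -0.05]
  [ -0.11   -0.11   -0.07   -0.01    0.90   -0.08]
  [ -0.09   -0.10   -0.11   -0.08   -0.02    0.89]
Leontief inverse L = M⁻¹:
  [  1.1147    0.1831    0.2081    0.1824    0.0786    0.1984]
  [  0.0422    1.2035    0.1673    0.0477    0.0548    0.1211]
  [  0.0813    0.1986    1.1092    0.0617    0.0456    0.1214]
  [  0.1004    0.1700    0.1628    1.0983    0.1739    0.1171]
  [  0.1613    0.2044    0.1513    0.0568    1.1383    0.1552]
  [  0.1402    0.1982    0.1950    0.1314    0.0610    1.1863]
Total output x = L · d:
  x_0 = 1.1147·39 + 0.1831·48 + 0.2081·93 + 0.1824·88 + 0.0786·86 + 0.1984·62 = 106.7311
  x_1 = 0.0422·39 + 1.2035·48 + 0.1673·93 + 0.0477·88 + 0.0548·86 + 0.1211·62 = 91.3945
  x_2 = 0.0813·39 + 0.1986·48 + 1.1092·93 + 0.0617·88 + 0.0456·86 + 0.1214·62 = 132.7336
  x_3 = 0.1004·39 + 0.1700·48 + 0.1628·93 + 1.0983·88 + 0.1739·86 + 0.1171·62 = 146.0825
  x_4 = 0.1613·39 + 0.2044·48 + 0.1513·93 + 0.0568·88 + 1.1383·86 + 0.1552·62 = 142.6927
  x_5 = 0.1402·39 + 0.1982·48 + 0.1950·93 + 0.1314·88 + 0.0610·86 + 1.1863·62 = 123.4679
Δx_1 = L[1,2] · Δd_2 = 0.1673 · 4 = 0.6691

0.6691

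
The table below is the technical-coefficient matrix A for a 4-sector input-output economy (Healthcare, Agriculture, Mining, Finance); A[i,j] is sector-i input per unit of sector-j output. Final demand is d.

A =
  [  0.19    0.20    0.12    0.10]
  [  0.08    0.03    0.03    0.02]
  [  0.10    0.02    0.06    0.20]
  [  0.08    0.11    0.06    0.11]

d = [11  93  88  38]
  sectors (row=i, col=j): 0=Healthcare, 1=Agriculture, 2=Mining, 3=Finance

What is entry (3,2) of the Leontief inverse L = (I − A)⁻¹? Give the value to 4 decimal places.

Form M = I − A:
  [  0.81   -0.20   -0.12   -0.10]
  [ -0.08    0.97   -0.03   -0.02]
  [ -0.10   -0.02    0.94   -0.20]
  [ -0.08   -0.11   -0.06    0.89]
Leontief inverse L = M⁻¹:
  [  1.3064    0.2955    0.1887    0.1958]
  [  0.1160    1.0614    0.0518    0.0485]
  [  0.1719    0.0889    1.1058    0.2698]
  [  0.1434    0.1637    0.0979    1.1654]
Total output x = L · d:
  x_0 = 1.3064·11 + 0.2955·93 + 0.1887·88 + 0.1958·38 = 65.8950
  x_1 = 0.1160·11 + 1.0614·93 + 0.0518·88 + 0.0485·38 = 106.3890
  x_2 = 0.1719·11 + 0.0889·93 + 1.1058·88 + 0.2698·38 = 117.7216
  x_3 = 0.1434·11 + 0.1637·93 + 0.0979·88 + 1.1654·38 = 69.7053

L[3,2] = 0.0979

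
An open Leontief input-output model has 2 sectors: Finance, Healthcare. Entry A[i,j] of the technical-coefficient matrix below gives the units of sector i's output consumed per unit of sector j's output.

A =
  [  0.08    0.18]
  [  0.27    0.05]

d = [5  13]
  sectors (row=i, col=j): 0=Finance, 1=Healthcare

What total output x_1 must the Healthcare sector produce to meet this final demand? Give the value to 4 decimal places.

Form M = I − A:
  [  0.92   -0.18]
  [ -0.27    0.95]
Leontief inverse L = M⁻¹:
  [  1.1510    0.2181]
  [  0.3271    1.1146]
Total output x = L · d:
  x_0 = 1.1510·5 + 0.2181·13 = 8.5898
  x_1 = 0.3271·5 + 1.1146·13 = 16.1255

16.1255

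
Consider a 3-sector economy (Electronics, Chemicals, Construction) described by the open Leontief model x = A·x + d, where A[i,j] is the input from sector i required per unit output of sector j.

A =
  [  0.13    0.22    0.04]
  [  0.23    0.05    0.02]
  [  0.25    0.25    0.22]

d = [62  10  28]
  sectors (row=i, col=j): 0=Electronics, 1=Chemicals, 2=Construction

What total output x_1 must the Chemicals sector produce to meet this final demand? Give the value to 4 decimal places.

Form M = I − A:
  [  0.87   -0.22   -0.04]
  [ -0.23    0.95   -0.02]
  [ -0.25   -0.25    0.78]
Leontief inverse L = M⁻¹:
  [  1.2518    0.3089    0.0721]
  [  0.3136    1.1372    0.0452]
  [  0.5017    0.4635    1.3197]
Total output x = L · d:
  x_0 = 1.2518·62 + 0.3089·10 + 0.0721·28 = 82.7197
  x_1 = 0.3136·62 + 1.1372·10 + 0.0452·28 = 32.0836
  x_2 = 0.5017·62 + 0.4635·10 + 1.3197·28 = 72.6933

32.0836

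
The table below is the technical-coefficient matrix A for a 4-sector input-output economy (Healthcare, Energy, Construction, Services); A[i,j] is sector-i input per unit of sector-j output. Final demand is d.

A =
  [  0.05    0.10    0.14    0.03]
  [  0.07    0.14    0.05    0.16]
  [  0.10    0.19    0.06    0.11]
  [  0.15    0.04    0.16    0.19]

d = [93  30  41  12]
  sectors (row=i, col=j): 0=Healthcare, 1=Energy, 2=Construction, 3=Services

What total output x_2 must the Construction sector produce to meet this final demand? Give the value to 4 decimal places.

Form M = I − A:
  [  0.95   -0.10   -0.14   -0.03]
  [ -0.07    0.86   -0.05   -0.16]
  [ -0.10   -0.19    0.94   -0.11]
  [ -0.15   -0.04   -0.16    0.81]
Leontief inverse L = M⁻¹:
  [  1.1016    0.1749    0.1906    0.1012]
  [  0.1456    1.2211    0.1317    0.2645]
  [  0.1754    0.2828    1.1420    0.2174]
  [  0.2458    0.1486    0.2674    1.3093]
Total output x = L · d:
  x_0 = 1.1016·93 + 0.1749·30 + 0.1906·41 + 0.1012·12 = 116.7221
  x_1 = 0.1456·93 + 1.2211·30 + 0.1317·41 + 0.2645·12 = 58.7451
  x_2 = 0.1754·93 + 0.2828·30 + 1.1420·41 + 0.2174·12 = 74.2266
  x_3 = 0.2458·93 + 0.1486·30 + 0.2674·41 + 1.3093·12 = 53.9931

74.2266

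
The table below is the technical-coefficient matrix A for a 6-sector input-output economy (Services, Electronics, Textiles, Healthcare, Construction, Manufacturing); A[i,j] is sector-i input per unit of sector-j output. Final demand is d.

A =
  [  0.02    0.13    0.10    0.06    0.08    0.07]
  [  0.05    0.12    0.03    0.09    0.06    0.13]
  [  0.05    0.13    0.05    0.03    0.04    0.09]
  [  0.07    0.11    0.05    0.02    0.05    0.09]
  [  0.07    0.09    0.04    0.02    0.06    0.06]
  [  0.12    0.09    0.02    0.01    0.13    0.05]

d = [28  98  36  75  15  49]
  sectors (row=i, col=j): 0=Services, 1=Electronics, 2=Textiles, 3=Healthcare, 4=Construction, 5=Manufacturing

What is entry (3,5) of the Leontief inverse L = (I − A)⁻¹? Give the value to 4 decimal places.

Form M = I − A:
  [  0.98   -0.13   -0.10   -0.06   -0.08   -0.07]
  [ -0.05    0.88   -0.03   -0.09   -0.06   -0.13]
  [ -0.05   -0.13    0.95   -0.03   -0.04   -0.09]
  [ -0.07   -0.11   -0.05    0.98   -0.05   -0.09]
  [ -0.07   -0.09   -0.04   -0.02    0.94   -0.06]
  [ -0.12   -0.09   -0.02   -0.01   -0.13    0.95]
Leontief inverse L = M⁻¹:
  [  1.0717    0.2177    0.1332    0.0939    0.1350    0.1388]
  [  0.1072    1.2104    0.0654    0.1243    0.1233    0.1993]
  [  0.0946    0.2056    1.0793    0.0611    0.0909    0.1489]
  [  0.1139    0.1854    0.0805    1.0504    0.1012    0.1473]
  [  0.1069    0.1556    0.0674    0.0465    1.1034    0.1097]
  [  0.1633    0.1697    0.0558    0.0423    0.1827    1.1087]
Total output x = L · d:
  x_0 = 1.0717·28 + 0.2177·98 + 0.1332·36 + 0.0939·75 + 0.1350·15 + 0.1388·49 = 72.0036
  x_1 = 0.1072·28 + 1.2104·98 + 0.0654·36 + 0.1243·75 + 0.1233·15 + 0.1993·49 = 144.9115
  x_2 = 0.0946·28 + 0.2056·98 + 1.0793·36 + 0.0611·75 + 0.0909·15 + 0.1489·49 = 74.8916
  x_3 = 0.1139·28 + 0.1854·98 + 0.0805·36 + 1.0504·75 + 0.1012·15 + 0.1473·49 = 111.7766
  x_4 = 0.1069·28 + 0.1556·98 + 0.0674·36 + 0.0465·75 + 1.1034·15 + 0.1097·49 = 46.0864
  x_5 = 0.1633·28 + 0.1697·98 + 0.0558·36 + 0.0423·75 + 0.1827·15 + 1.1087·49 = 83.4624

L[3,5] = 0.1473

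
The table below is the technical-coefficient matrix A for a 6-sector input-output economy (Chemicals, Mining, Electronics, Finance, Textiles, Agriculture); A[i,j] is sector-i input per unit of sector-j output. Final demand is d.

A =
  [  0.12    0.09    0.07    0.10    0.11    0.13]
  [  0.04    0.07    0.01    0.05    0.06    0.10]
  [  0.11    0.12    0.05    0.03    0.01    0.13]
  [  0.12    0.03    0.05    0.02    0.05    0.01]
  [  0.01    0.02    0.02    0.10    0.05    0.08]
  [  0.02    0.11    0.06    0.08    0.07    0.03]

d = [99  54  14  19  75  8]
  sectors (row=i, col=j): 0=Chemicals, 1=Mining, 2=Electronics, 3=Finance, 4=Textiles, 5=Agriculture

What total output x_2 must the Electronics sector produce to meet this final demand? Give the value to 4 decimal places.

Form M = I − A:
  [  0.88   -0.09   -0.07   -0.10   -0.11   -0.13]
  [ -0.04    0.93   -0.01   -0.05   -0.06   -0.10]
  [ -0.11   -0.12    0.95   -0.03   -0.01   -0.13]
  [ -0.12   -0.03   -0.05    0.98   -0.05   -0.01]
  [ -0.01   -0.02   -0.02   -0.10    0.95   -0.08]
  [ -0.02   -0.11   -0.06   -0.08   -0.07    0.97]
Leontief inverse L = M⁻¹:
  [  1.1877    0.1634    0.1148    0.1676    0.1732    0.2074]
  [  0.0701    1.1070    0.0319    0.0852    0.0929    0.1363]
  [  0.1597    0.1818    1.0839    0.0805    0.0597    0.1912]
  [  0.1583    0.0672    0.0732    1.0552    0.0830    0.0557]
  [  0.0389    0.0485    0.0393    0.1259    1.0750    0.1054]
  [  0.0582    0.1492    0.0819    0.1142    0.1022    1.0747]
Total output x = L · d:
  x_0 = 1.1877·99 + 0.1634·54 + 0.1148·14 + 0.1676·19 + 0.1732·75 + 0.2074·8 = 145.8438
  x_1 = 0.0701·99 + 1.1070·54 + 0.0319·14 + 0.0852·19 + 0.0929·75 + 0.1363·8 = 76.8408
  x_2 = 0.1597·99 + 0.1818·54 + 1.0839·14 + 0.0805·19 + 0.0597·75 + 0.1912·8 = 48.3425
  x_3 = 0.1583·99 + 0.0672·54 + 0.0732·14 + 1.0552·19 + 0.0830·75 + 0.0557·8 = 47.0425
  x_4 = 0.0389·99 + 0.0485·54 + 0.0393·14 + 0.1259·19 + 1.0750·75 + 0.1054·8 = 90.8822
  x_5 = 0.0582·99 + 0.1492·54 + 0.0819·14 + 0.1142·19 + 0.1022·75 + 1.0747·8 = 33.3970

48.3425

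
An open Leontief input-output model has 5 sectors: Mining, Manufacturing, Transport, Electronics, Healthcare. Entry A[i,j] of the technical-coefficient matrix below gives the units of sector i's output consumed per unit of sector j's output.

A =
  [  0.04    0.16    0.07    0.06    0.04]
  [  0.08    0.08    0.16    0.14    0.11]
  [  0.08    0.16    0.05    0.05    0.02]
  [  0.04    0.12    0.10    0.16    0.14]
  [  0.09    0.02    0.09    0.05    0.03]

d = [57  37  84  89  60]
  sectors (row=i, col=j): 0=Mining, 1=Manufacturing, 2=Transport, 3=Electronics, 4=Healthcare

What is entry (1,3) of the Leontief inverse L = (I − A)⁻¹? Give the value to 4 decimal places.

Form M = I − A:
  [  0.96   -0.16   -0.07   -0.06   -0.04]
  [ -0.08    0.92   -0.16   -0.14   -0.11]
  [ -0.08   -0.16    0.95   -0.05   -0.02]
  [ -0.04   -0.12   -0.10    0.84   -0.14]
  [ -0.09   -0.02   -0.09   -0.05    0.97]
Leontief inverse L = M⁻¹:
  [  1.0870    0.2327    0.1418    0.1304    0.0930]
  [  0.1470    1.1911    0.2532    0.2348    0.1803]
  [  0.1245    0.2336    1.1205    0.1188    0.0719]
  [  0.1078    0.2223    0.1984    1.2599    0.2156]
  [  0.1210    0.0793    0.1326    0.0929    1.0611]
Total output x = L · d:
  x_0 = 1.0870·57 + 0.2327·37 + 0.1418·84 + 0.1304·89 + 0.0930·60 = 99.6709
  x_1 = 0.1470·57 + 1.1911·37 + 0.2532·84 + 0.2348·89 + 0.1803·60 = 105.4400
  x_2 = 0.1245·57 + 0.2336·37 + 1.1205·84 + 0.1188·89 + 0.0719·60 = 124.7440
  x_3 = 0.1078·57 + 0.2223·37 + 0.1984·84 + 1.2599·89 + 0.2156·60 = 156.0949
  x_4 = 0.1210·57 + 0.0793·37 + 0.1326·84 + 0.0929·89 + 1.0611·60 = 92.8978

L[1,3] = 0.2348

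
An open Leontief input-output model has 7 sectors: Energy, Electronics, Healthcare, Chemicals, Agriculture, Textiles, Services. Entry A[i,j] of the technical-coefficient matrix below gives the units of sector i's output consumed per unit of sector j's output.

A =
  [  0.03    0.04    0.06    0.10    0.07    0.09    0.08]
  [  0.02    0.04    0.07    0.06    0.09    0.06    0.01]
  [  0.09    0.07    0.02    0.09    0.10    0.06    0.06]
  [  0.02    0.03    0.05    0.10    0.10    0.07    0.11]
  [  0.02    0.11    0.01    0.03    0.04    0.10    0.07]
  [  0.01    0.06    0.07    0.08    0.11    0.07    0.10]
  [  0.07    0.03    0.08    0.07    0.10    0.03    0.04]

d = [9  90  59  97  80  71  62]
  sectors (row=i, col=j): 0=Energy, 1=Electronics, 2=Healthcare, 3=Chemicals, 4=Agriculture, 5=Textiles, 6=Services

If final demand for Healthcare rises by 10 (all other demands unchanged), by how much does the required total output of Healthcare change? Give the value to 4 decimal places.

10.6421

Form M = I − A:
  [  0.97   -0.04   -0.06   -0.10   -0.07   -0.09   -0.08]
  [ -0.02    0.96   -0.07   -0.06   -0.09   -0.06   -0.01]
  [ -0.09   -0.07    0.98   -0.09   -0.10   -0.06   -0.06]
  [ -0.02   -0.03   -0.05    0.90   -0.10   -0.07   -0.11]
  [ -0.02   -0.11   -0.01   -0.03    0.96   -0.10   -0.07]
  [ -0.01   -0.06   -0.07   -0.08   -0.11    0.93   -0.10]
  [ -0.07   -0.03   -0.08   -0.07   -0.10   -0.03    0.96]
Leontief inverse L = M⁻¹:
  [  1.0602    0.0869    0.1029    0.1627    0.1446    0.1472    0.1402]
  [  0.0415    1.0785    0.0983    0.1046    0.1429    0.1049    0.0542]
  [  0.1179    0.1185    1.0642    0.1534    0.1730    0.1217    0.1204]
  [  0.0514    0.0785    0.0928    1.1617    0.1741    0.1277    0.1700]
  [  0.0413    0.1461    0.0476    0.0773    1.0996    0.1441    0.1120]
  [  0.0428    0.1115    0.1135    0.1426    0.1863    1.1298    0.1594]
  [  0.0978    0.0743    0.1145    0.1251    0.1625    0.0838    1.0927]
Total output x = L · d:
  x_0 = 1.0602·9 + 0.0869·90 + 0.1029·59 + 0.1627·97 + 0.1446·80 + 0.1472·71 + 0.1402·62 = 69.9198
  x_1 = 0.0415·9 + 1.0785·90 + 0.0983·59 + 0.1046·97 + 0.1429·80 + 0.1049·71 + 0.0542·62 = 135.6253
  x_2 = 0.1179·9 + 0.1185·90 + 1.0642·59 + 0.1534·97 + 0.1730·80 + 0.1217·71 + 0.1204·62 = 119.3451
  x_3 = 0.0514·9 + 0.0785·90 + 0.0928·59 + 1.1617·97 + 0.1741·80 + 0.1277·71 + 0.1700·62 = 159.2155
  x_4 = 0.0413·9 + 0.1461·90 + 0.0476·59 + 0.0773·97 + 1.0996·80 + 0.1441·71 + 0.1120·62 = 128.9611
  x_5 = 0.0428·9 + 0.1115·90 + 0.1135·59 + 0.1426·97 + 0.1863·80 + 1.1298·71 + 0.1594·62 = 135.9457
  x_6 = 0.0978·9 + 0.0743·90 + 0.1145·59 + 0.1251·97 + 0.1625·80 + 0.0838·71 + 1.0927·62 = 113.1566
Δx_2 = L[2,2] · Δd_2 = 1.0642 · 10 = 10.6421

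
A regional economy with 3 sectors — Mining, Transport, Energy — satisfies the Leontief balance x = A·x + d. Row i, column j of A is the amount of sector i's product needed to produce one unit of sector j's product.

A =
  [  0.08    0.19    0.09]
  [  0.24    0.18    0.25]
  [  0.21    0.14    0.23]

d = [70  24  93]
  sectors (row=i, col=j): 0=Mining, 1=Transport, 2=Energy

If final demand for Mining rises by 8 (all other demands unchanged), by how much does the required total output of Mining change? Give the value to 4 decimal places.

Form M = I − A:
  [  0.92   -0.19   -0.09]
  [ -0.24    0.82   -0.25]
  [ -0.21   -0.14    0.77]
Leontief inverse L = M⁻¹:
  [  1.2295    0.3276    0.2501]
  [  0.4892    1.4214    0.5187]
  [  0.4243    0.3478    1.4612]
Total output x = L · d:
  x_0 = 1.2295·70 + 0.3276·24 + 0.2501·93 = 117.1819
  x_1 = 0.4892·70 + 1.4214·24 + 0.5187·93 = 116.5950
  x_2 = 0.4243·70 + 0.3478·24 + 1.4612·93 = 173.9370
Δx_0 = L[0,0] · Δd_0 = 1.2295 · 8 = 9.8359

9.8359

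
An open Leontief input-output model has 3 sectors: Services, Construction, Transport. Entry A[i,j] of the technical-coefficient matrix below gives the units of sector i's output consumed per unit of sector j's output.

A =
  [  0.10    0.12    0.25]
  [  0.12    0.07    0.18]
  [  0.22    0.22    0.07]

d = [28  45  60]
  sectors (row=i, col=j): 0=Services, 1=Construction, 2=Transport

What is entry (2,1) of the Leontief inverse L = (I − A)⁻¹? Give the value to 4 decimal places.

L[2,1] = 0.3365

Form M = I − A:
  [  0.90   -0.12   -0.25]
  [ -0.12    0.93   -0.18]
  [ -0.22   -0.22    0.93]
Leontief inverse L = M⁻¹:
  [  1.2376    0.2498    0.3810]
  [  0.2267    1.1726    0.2879]
  [  0.3464    0.3365    1.2335]
Total output x = L · d:
  x_0 = 1.2376·28 + 0.2498·45 + 0.3810·60 = 68.7555
  x_1 = 0.2267·28 + 1.1726·45 + 0.2879·60 = 76.3914
  x_2 = 0.3464·28 + 0.3365·45 + 1.2335·60 = 98.8520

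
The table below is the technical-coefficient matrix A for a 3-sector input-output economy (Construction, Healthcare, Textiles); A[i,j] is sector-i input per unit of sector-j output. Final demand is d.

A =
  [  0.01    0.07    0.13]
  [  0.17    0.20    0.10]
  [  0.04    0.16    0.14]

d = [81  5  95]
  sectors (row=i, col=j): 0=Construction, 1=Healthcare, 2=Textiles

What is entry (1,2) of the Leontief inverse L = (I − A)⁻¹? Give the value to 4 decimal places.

L[1,2] = 0.1872

Form M = I − A:
  [  0.99   -0.07   -0.13]
  [ -0.17    0.80   -0.10]
  [ -0.04   -0.16    0.86]
Leontief inverse L = M⁻¹:
  [  1.0385    0.1252    0.1715]
  [  0.2321    1.3077    0.1872]
  [  0.0915    0.2491    1.2056]
Total output x = L · d:
  x_0 = 1.0385·81 + 0.1252·5 + 0.1715·95 = 101.0432
  x_1 = 0.2321·81 + 1.3077·5 + 0.1872·95 = 43.1201
  x_2 = 0.0915·81 + 0.2491·5 + 1.2056·95 = 123.1871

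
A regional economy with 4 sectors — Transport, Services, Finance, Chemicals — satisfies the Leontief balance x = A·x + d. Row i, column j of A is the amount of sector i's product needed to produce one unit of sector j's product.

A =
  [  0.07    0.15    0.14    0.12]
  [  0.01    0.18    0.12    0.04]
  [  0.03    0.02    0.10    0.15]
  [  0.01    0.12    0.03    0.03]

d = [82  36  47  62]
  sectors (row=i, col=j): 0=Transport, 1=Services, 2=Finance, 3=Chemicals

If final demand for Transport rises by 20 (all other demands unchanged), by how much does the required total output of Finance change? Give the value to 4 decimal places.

0.7824

Form M = I − A:
  [  0.93   -0.15   -0.14   -0.12]
  [ -0.01    0.82   -0.12   -0.04]
  [ -0.03   -0.02    0.90   -0.15]
  [ -0.01   -0.12   -0.03    0.97]
Leontief inverse L = M⁻¹:
  [  1.0863    0.2294    0.2054    0.1756]
  [  0.0197    1.2390    0.1709    0.0800]
  [  0.0391    0.0614    1.1315    0.1823]
  [  0.0148    0.1575    0.0583    1.0483]
Total output x = L · d:
  x_0 = 1.0863·82 + 0.2294·36 + 0.2054·47 + 0.1756·62 = 117.8735
  x_1 = 0.0197·82 + 1.2390·36 + 0.1709·47 + 0.0800·62 = 59.2097
  x_2 = 0.0391·82 + 0.0614·36 + 1.1315·47 + 0.1823·62 = 69.9037
  x_3 = 0.0148·82 + 0.1575·36 + 0.0583·47 + 1.0483·62 = 74.6196
Δx_2 = L[2,0] · Δd_0 = 0.0391 · 20 = 0.7824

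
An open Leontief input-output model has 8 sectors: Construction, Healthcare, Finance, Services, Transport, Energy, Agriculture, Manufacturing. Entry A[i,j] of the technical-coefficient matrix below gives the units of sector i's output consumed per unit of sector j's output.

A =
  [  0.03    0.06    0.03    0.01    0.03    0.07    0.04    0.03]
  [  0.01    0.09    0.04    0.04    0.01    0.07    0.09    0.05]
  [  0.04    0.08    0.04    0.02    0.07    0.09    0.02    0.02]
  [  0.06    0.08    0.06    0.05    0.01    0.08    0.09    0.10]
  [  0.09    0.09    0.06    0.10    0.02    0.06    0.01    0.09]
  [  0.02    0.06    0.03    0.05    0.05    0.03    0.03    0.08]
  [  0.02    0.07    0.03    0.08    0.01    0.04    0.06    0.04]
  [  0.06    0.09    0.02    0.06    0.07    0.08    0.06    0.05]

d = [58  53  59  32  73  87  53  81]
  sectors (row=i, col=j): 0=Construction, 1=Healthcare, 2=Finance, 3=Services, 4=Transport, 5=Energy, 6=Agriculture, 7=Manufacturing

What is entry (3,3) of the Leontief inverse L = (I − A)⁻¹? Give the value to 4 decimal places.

Form M = I − A:
  [  0.97   -0.06   -0.03   -0.01   -0.03   -0.07   -0.04   -0.03]
  [ -0.01    0.91   -0.04   -0.04   -0.01   -0.07   -0.09   -0.05]
  [ -0.04   -0.08    0.96   -0.02   -0.07   -0.09   -0.02   -0.02]
  [ -0.06   -0.08   -0.06    0.95   -0.01   -0.08   -0.09   -0.10]
  [ -0.09   -0.09   -0.06   -0.10    0.98   -0.06   -0.01   -0.09]
  [ -0.02   -0.06   -0.03   -0.05   -0.05    0.97   -0.03   -0.08]
  [ -0.02   -0.07   -0.03   -0.08   -0.01   -0.04    0.94   -0.04]
  [ -0.06   -0.09   -0.02   -0.06   -0.07   -0.08   -0.06    0.95]
Leontief inverse L = M⁻¹:
  [  1.0476    0.0986    0.0484    0.0357    0.0469    0.1006    0.0659    0.0587]
  [  0.0324    1.1424    0.0646    0.0754    0.0313    0.1115    0.1289    0.0882]
  [  0.0644    0.1299    1.0650    0.0531    0.0913    0.1298    0.0518    0.0586]
  [  0.0917    0.1489    0.0918    1.0945    0.0411    0.1367    0.1392    0.1491]
  [  0.1242    0.1592    0.0936    0.1409    1.0508    0.1199    0.0600    0.1413]
  [  0.0456    0.1090    0.0534    0.0827    0.0708    1.0705    0.0638    0.1165]
  [  0.0417    0.1169    0.0531    0.1107    0.0280    0.0787    1.0962    0.0757]
  [  0.0920    0.1549    0.0521    0.1040    0.0956    0.1322    0.1053    1.1004]
Total output x = L · d:
  x_0 = 1.0476·58 + 0.0986·53 + 0.0484·59 + 0.0357·32 + 0.0469·73 + 0.1006·87 + 0.0659·53 + 0.0587·81 = 90.4153
  x_1 = 0.0324·58 + 1.1424·53 + 0.0646·59 + 0.0754·32 + 0.0313·73 + 0.1115·87 + 0.1289·53 + 0.0882·81 = 94.6267
  x_2 = 0.0644·58 + 0.1299·53 + 1.0650·59 + 0.0531·32 + 0.0913·73 + 0.1298·87 + 0.0518·53 + 0.0586·81 = 100.6023
  x_3 = 0.0917·58 + 0.1489·53 + 0.0918·59 + 1.0945·32 + 0.0411·73 + 0.1367·87 + 0.1392·53 + 0.1491·81 = 88.0038
  x_4 = 0.1242·58 + 0.1592·53 + 0.0936·59 + 0.1409·32 + 1.0508·73 + 0.1199·87 + 0.0600·53 + 0.1413·81 = 127.4261
  x_5 = 0.0456·58 + 0.1090·53 + 0.0534·59 + 0.0827·32 + 0.0708·73 + 1.0705·87 + 0.0638·53 + 0.1165·81 = 125.3393
  x_6 = 0.0417·58 + 0.1169·53 + 0.0531·59 + 0.1107·32 + 0.0280·73 + 0.0787·87 + 1.0962·53 + 0.0757·81 = 88.4086
  x_7 = 0.0920·58 + 0.1549·53 + 0.0521·59 + 0.1040·32 + 0.0956·73 + 0.1322·87 + 0.1053·53 + 1.1004·81 = 133.1422

L[3,3] = 1.0945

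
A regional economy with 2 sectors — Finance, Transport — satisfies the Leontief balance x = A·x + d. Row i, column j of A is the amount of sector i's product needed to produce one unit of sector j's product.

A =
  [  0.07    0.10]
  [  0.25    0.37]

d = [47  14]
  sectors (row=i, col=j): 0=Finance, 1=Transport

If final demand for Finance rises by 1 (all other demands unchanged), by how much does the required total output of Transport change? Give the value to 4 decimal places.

0.4457

Form M = I − A:
  [  0.93   -0.10]
  [ -0.25    0.63]
Leontief inverse L = M⁻¹:
  [  1.1232    0.1783]
  [  0.4457    1.6580]
Total output x = L · d:
  x_0 = 1.1232·47 + 0.1783·14 = 55.2861
  x_1 = 0.4457·47 + 1.6580·14 = 44.1612
Δx_1 = L[1,0] · Δd_0 = 0.4457 · 1 = 0.4457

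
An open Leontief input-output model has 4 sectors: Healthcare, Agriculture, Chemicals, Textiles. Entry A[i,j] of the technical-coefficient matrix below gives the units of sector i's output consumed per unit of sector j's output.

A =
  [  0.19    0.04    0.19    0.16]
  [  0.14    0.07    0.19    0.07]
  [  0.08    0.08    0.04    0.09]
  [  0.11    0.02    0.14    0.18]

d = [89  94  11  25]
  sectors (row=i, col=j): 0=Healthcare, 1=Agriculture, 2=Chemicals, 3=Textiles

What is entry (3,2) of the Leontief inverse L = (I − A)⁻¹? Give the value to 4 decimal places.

Form M = I − A:
  [  0.81   -0.04   -0.19   -0.16]
  [ -0.14    0.93   -0.19   -0.07]
  [ -0.08   -0.08    0.96   -0.09]
  [ -0.11   -0.02   -0.14    0.82]
Leontief inverse L = M⁻¹:
  [  1.3233    0.0913    0.3239    0.3015]
  [  0.2457    1.1150    0.2949    0.1755]
  [  0.1504    0.1059    1.1158    0.1608]
  [  0.2092    0.0575    0.2412    1.2917]
Total output x = L · d:
  x_0 = 1.3233·89 + 0.0913·94 + 0.3239·11 + 0.3015·25 = 137.4536
  x_1 = 0.2457·89 + 1.1150·94 + 0.2949·11 + 0.1755·25 = 134.3028
  x_2 = 0.1504·89 + 0.1059·94 + 1.1158·11 + 0.1608·25 = 39.6330
  x_3 = 0.2092·89 + 0.0575·94 + 0.2412·11 + 1.2917·25 = 58.9690

L[3,2] = 0.2412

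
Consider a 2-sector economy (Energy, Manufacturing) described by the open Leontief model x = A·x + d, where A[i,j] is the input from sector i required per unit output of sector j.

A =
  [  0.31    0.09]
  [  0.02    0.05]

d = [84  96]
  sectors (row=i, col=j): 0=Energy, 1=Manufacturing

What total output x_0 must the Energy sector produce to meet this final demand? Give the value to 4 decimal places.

Form M = I − A:
  [  0.69   -0.09]
  [ -0.02    0.95]
Leontief inverse L = M⁻¹:
  [  1.4533    0.1377]
  [  0.0306    1.0555]
Total output x = L · d:
  x_0 = 1.4533·84 + 0.1377·96 = 135.2914
  x_1 = 0.0306·84 + 1.0555·96 = 103.9009

135.2914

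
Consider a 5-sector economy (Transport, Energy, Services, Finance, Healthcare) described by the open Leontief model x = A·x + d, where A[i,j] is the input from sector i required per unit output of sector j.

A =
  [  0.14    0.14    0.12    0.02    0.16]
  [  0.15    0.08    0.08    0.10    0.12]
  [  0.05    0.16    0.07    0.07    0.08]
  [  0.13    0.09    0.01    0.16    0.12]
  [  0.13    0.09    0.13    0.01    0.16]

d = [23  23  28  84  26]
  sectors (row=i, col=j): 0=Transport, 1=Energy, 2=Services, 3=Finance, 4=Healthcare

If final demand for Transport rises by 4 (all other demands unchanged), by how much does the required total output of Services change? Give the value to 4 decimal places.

Form M = I − A:
  [  0.86   -0.14   -0.12   -0.02   -0.16]
  [ -0.15    0.92   -0.08   -0.10   -0.12]
  [ -0.05   -0.16    0.93   -0.07   -0.08]
  [ -0.13   -0.09   -0.01    0.84   -0.12]
  [ -0.13   -0.09   -0.13   -0.01    0.84]
Leontief inverse L = M⁻¹:
  [  1.2861    0.2764    0.2353    0.0869    0.3193]
  [  0.2865    1.2045    0.1798    0.1684    0.2678]
  [  0.1608    0.2559    1.1468    0.1322    0.1953]
  [  0.2685    0.2054    0.1028    1.2331    0.2664]
  [  0.2578    0.2139    0.2344    0.0666    1.3020]
Total output x = L · d:
  x_0 = 1.2861·23 + 0.2764·23 + 0.2353·28 + 0.0869·84 + 0.3193·26 = 58.1271
  x_1 = 0.2865·23 + 1.2045·23 + 0.1798·28 + 0.1684·84 + 0.2678·26 = 60.4355
  x_2 = 0.1608·23 + 0.2559·23 + 1.1468·28 + 0.1322·84 + 0.1953·26 = 57.8760
  x_3 = 0.2685·23 + 0.2054·23 + 0.1028·28 + 1.2331·84 + 0.2664·26 = 124.2830
  x_4 = 0.2578·23 + 0.2139·23 + 0.2344·28 + 0.0666·84 + 1.3020·26 = 56.8600
Δx_2 = L[2,0] · Δd_0 = 0.1608 · 4 = 0.6433

0.6433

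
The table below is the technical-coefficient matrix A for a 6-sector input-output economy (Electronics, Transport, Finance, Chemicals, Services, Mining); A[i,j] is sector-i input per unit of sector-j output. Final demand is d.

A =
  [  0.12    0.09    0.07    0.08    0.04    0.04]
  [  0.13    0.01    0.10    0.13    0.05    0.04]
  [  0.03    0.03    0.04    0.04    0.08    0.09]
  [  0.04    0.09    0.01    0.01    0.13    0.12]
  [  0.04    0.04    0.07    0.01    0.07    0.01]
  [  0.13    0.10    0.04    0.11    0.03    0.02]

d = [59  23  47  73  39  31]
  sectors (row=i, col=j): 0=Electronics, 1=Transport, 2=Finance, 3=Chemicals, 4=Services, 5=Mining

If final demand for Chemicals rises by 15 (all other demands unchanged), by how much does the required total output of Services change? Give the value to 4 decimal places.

Form M = I − A:
  [  0.88   -0.09   -0.07   -0.08   -0.04   -0.04]
  [ -0.13    0.99   -0.10   -0.13   -0.05   -0.04]
  [ -0.03   -0.03    0.96   -0.04   -0.08   -0.09]
  [ -0.04   -0.09   -0.01    0.99   -0.13   -0.12]
  [ -0.04   -0.04   -0.07   -0.01    0.93   -0.01]
  [ -0.13   -0.10   -0.04   -0.11   -0.03    0.98]
Leontief inverse L = M⁻¹:
  [  1.1816    0.1341    0.1112    0.1274    0.0880    0.0804]
  [  0.1862    1.0594    0.1368    0.1702    0.1033    0.0853]
  [  0.0704    0.0611    1.0667    0.0705    0.1116    0.1131]
  [  0.0974    0.1276    0.0496    1.0545    0.1674    0.1446]
  [  0.0672    0.0589    0.0924    0.0311    1.0945    0.0286]
  [  0.1916    0.1445    0.0806    0.1565    0.0791    1.0615]
Total output x = L · d:
  x_0 = 1.1816·59 + 0.1341·23 + 0.1112·47 + 0.1274·73 + 0.0880·39 + 0.0804·31 = 93.2520
  x_1 = 0.1862·59 + 1.0594·23 + 0.1368·47 + 0.1702·73 + 0.1033·39 + 0.0853·31 = 60.8802
  x_2 = 0.0704·59 + 0.0611·23 + 1.0667·47 + 0.0705·73 + 0.1116·39 + 0.1131·31 = 68.6973
  x_3 = 0.0974·59 + 0.1276·23 + 0.0496·47 + 1.0545·73 + 0.1674·39 + 0.1446·31 = 99.0020
  x_4 = 0.0672·59 + 0.0589·23 + 0.0924·47 + 0.0311·73 + 1.0945·39 + 0.0286·31 = 55.5080
  x_5 = 0.1916·59 + 0.1445·23 + 0.0806·47 + 0.1565·73 + 0.0791·39 + 1.0615·31 = 65.8307
Δx_4 = L[4,3] · Δd_3 = 0.0311 · 15 = 0.4669

0.4669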